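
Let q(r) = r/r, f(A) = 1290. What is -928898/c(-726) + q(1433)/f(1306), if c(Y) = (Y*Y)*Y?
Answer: 131744633/41135646420 ≈ 0.0032027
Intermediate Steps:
q(r) = 1
c(Y) = Y³ (c(Y) = Y²*Y = Y³)
-928898/c(-726) + q(1433)/f(1306) = -928898/((-726)³) + 1/1290 = -928898/(-382657176) + 1*(1/1290) = -928898*(-1/382657176) + 1/1290 = 464449/191328588 + 1/1290 = 131744633/41135646420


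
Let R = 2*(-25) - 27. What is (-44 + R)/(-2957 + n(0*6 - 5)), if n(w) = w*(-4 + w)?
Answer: 121/2912 ≈ 0.041552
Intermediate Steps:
R = -77 (R = -50 - 27 = -77)
(-44 + R)/(-2957 + n(0*6 - 5)) = (-44 - 77)/(-2957 + (0*6 - 5)*(-4 + (0*6 - 5))) = -121/(-2957 + (0 - 5)*(-4 + (0 - 5))) = -121/(-2957 - 5*(-4 - 5)) = -121/(-2957 - 5*(-9)) = -121/(-2957 + 45) = -121/(-2912) = -121*(-1/2912) = 121/2912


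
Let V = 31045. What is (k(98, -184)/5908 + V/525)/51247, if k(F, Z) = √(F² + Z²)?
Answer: 887/768705 + √10865/151383638 ≈ 0.0011546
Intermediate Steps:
(k(98, -184)/5908 + V/525)/51247 = (√(98² + (-184)²)/5908 + 31045/525)/51247 = (√(9604 + 33856)*(1/5908) + 31045*(1/525))*(1/51247) = (√43460*(1/5908) + 887/15)*(1/51247) = ((2*√10865)*(1/5908) + 887/15)*(1/51247) = (√10865/2954 + 887/15)*(1/51247) = (887/15 + √10865/2954)*(1/51247) = 887/768705 + √10865/151383638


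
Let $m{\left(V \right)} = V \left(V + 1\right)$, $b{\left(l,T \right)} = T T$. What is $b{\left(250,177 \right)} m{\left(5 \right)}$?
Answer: $939870$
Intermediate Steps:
$b{\left(l,T \right)} = T^{2}$
$m{\left(V \right)} = V \left(1 + V\right)$
$b{\left(250,177 \right)} m{\left(5 \right)} = 177^{2} \cdot 5 \left(1 + 5\right) = 31329 \cdot 5 \cdot 6 = 31329 \cdot 30 = 939870$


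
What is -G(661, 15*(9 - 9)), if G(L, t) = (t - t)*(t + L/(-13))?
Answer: 0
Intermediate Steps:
G(L, t) = 0 (G(L, t) = 0*(t + L*(-1/13)) = 0*(t - L/13) = 0)
-G(661, 15*(9 - 9)) = -1*0 = 0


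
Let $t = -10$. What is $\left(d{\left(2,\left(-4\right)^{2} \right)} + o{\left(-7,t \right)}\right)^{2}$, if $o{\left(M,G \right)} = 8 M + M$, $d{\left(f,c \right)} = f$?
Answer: $3721$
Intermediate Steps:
$o{\left(M,G \right)} = 9 M$
$\left(d{\left(2,\left(-4\right)^{2} \right)} + o{\left(-7,t \right)}\right)^{2} = \left(2 + 9 \left(-7\right)\right)^{2} = \left(2 - 63\right)^{2} = \left(-61\right)^{2} = 3721$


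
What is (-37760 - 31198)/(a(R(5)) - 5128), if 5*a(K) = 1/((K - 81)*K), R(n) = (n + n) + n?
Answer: 341342100/25383601 ≈ 13.447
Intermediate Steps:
R(n) = 3*n (R(n) = 2*n + n = 3*n)
a(K) = 1/(5*K*(-81 + K)) (a(K) = (1/((K - 81)*K))/5 = (1/((-81 + K)*K))/5 = (1/(K*(-81 + K)))/5 = 1/(5*K*(-81 + K)))
(-37760 - 31198)/(a(R(5)) - 5128) = (-37760 - 31198)/(1/(5*((3*5))*(-81 + 3*5)) - 5128) = -68958/((1/5)/(15*(-81 + 15)) - 5128) = -68958/((1/5)*(1/15)/(-66) - 5128) = -68958/((1/5)*(1/15)*(-1/66) - 5128) = -68958/(-1/4950 - 5128) = -68958/(-25383601/4950) = -68958*(-4950/25383601) = 341342100/25383601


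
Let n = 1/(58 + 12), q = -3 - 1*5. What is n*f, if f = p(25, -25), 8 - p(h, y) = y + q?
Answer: 41/70 ≈ 0.58571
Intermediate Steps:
q = -8 (q = -3 - 5 = -8)
p(h, y) = 16 - y (p(h, y) = 8 - (y - 8) = 8 - (-8 + y) = 8 + (8 - y) = 16 - y)
f = 41 (f = 16 - 1*(-25) = 16 + 25 = 41)
n = 1/70 ≈ 0.014286
n*f = (1/70)*41 = 41/70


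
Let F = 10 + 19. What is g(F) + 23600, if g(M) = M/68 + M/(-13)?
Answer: 20860805/884 ≈ 23598.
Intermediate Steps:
F = 29
g(M) = -55*M/884 (g(M) = M*(1/68) + M*(-1/13) = M/68 - M/13 = -55*M/884)
g(F) + 23600 = -55/884*29 + 23600 = -1595/884 + 23600 = 20860805/884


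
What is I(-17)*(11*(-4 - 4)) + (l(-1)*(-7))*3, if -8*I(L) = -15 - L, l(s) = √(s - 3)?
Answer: 22 - 42*I ≈ 22.0 - 42.0*I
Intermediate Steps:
l(s) = √(-3 + s)
I(L) = 15/8 + L/8 (I(L) = -(-15 - L)/8 = 15/8 + L/8)
I(-17)*(11*(-4 - 4)) + (l(-1)*(-7))*3 = (15/8 + (⅛)*(-17))*(11*(-4 - 4)) + (√(-3 - 1)*(-7))*3 = (15/8 - 17/8)*(11*(-8)) + (√(-4)*(-7))*3 = -¼*(-88) + ((2*I)*(-7))*3 = 22 - 14*I*3 = 22 - 42*I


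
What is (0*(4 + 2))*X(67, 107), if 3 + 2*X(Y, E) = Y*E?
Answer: 0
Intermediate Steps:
X(Y, E) = -3/2 + E*Y/2 (X(Y, E) = -3/2 + (Y*E)/2 = -3/2 + (E*Y)/2 = -3/2 + E*Y/2)
(0*(4 + 2))*X(67, 107) = (0*(4 + 2))*(-3/2 + (1/2)*107*67) = (0*6)*(-3/2 + 7169/2) = 0*3583 = 0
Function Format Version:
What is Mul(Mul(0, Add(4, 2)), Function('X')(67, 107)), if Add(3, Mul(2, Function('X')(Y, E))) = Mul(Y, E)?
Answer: 0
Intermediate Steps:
Function('X')(Y, E) = Add(Rational(-3, 2), Mul(Rational(1, 2), E, Y)) (Function('X')(Y, E) = Add(Rational(-3, 2), Mul(Rational(1, 2), Mul(Y, E))) = Add(Rational(-3, 2), Mul(Rational(1, 2), Mul(E, Y))) = Add(Rational(-3, 2), Mul(Rational(1, 2), E, Y)))
Mul(Mul(0, Add(4, 2)), Function('X')(67, 107)) = Mul(Mul(0, Add(4, 2)), Add(Rational(-3, 2), Mul(Rational(1, 2), 107, 67))) = Mul(Mul(0, 6), Add(Rational(-3, 2), Rational(7169, 2))) = Mul(0, 3583) = 0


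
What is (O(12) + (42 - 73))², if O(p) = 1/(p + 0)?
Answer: 137641/144 ≈ 955.84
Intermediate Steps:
O(p) = 1/p
(O(12) + (42 - 73))² = (1/12 + (42 - 73))² = (1/12 - 31)² = (-371/12)² = 137641/144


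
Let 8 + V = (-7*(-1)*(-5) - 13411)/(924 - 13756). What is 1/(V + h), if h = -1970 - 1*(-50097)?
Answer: 6416/308738227 ≈ 2.0781e-5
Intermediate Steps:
h = 48127 (h = -1970 + 50097 = 48127)
V = -44605/6416 (V = -8 + (-7*(-1)*(-5) - 13411)/(924 - 13756) = -8 + (7*(-5) - 13411)/(-12832) = -8 + (-35 - 13411)*(-1/12832) = -8 - 13446*(-1/12832) = -8 + 6723/6416 = -44605/6416 ≈ -6.9521)
1/(V + h) = 1/(-44605/6416 + 48127) = 1/(308738227/6416) = 6416/308738227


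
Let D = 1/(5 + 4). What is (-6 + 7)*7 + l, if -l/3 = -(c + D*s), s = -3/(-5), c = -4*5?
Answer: -264/5 ≈ -52.800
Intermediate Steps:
D = ⅑ (D = 1/9 = ⅑ ≈ 0.11111)
c = -20
s = ⅗ (s = -3*(-⅕) = ⅗ ≈ 0.60000)
l = -299/5 (l = -(-3)*(-20 + (⅑)*(⅗)) = -(-3)*(-20 + 1/15) = -(-3)*(-299)/15 = -3*299/15 = -299/5 ≈ -59.800)
(-6 + 7)*7 + l = (-6 + 7)*7 - 299/5 = 1*7 - 299/5 = 7 - 299/5 = -264/5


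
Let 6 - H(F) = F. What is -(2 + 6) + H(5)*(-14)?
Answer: -22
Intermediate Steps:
H(F) = 6 - F
-(2 + 6) + H(5)*(-14) = -(2 + 6) + (6 - 1*5)*(-14) = -1*8 + (6 - 5)*(-14) = -8 + 1*(-14) = -8 - 14 = -22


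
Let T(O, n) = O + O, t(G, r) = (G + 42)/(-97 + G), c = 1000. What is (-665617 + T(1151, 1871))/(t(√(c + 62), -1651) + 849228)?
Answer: -261217168197150/334430508256063 - 30733595*√118/668861016512126 ≈ -0.78108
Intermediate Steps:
t(G, r) = (42 + G)/(-97 + G)
T(O, n) = 2*O
(-665617 + T(1151, 1871))/(t(√(c + 62), -1651) + 849228) = (-665617 + 2*1151)/((42 + √(1000 + 62))/(-97 + √(1000 + 62)) + 849228) = (-665617 + 2302)/((42 + √1062)/(-97 + √1062) + 849228) = -663315/((42 + 3*√118)/(-97 + 3*√118) + 849228) = -663315/(849228 + (42 + 3*√118)/(-97 + 3*√118))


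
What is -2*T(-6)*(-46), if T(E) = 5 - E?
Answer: 1012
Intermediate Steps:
-2*T(-6)*(-46) = -2*(5 - 1*(-6))*(-46) = -2*(5 + 6)*(-46) = -2*11*(-46) = -22*(-46) = 1012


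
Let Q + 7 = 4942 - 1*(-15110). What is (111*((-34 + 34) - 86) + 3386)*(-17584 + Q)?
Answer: -15159760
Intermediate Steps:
Q = 20045 (Q = -7 + (4942 - 1*(-15110)) = -7 + (4942 + 15110) = -7 + 20052 = 20045)
(111*((-34 + 34) - 86) + 3386)*(-17584 + Q) = (111*((-34 + 34) - 86) + 3386)*(-17584 + 20045) = (111*(0 - 86) + 3386)*2461 = (111*(-86) + 3386)*2461 = (-9546 + 3386)*2461 = -6160*2461 = -15159760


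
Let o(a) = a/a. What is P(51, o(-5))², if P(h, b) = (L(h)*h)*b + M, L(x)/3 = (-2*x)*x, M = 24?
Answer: 633428157924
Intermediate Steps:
L(x) = -6*x² (L(x) = 3*((-2*x)*x) = 3*(-2*x²) = -6*x²)
o(a) = 1
P(h, b) = 24 - 6*b*h³ (P(h, b) = ((-6*h²)*h)*b + 24 = (-6*h³)*b + 24 = -6*b*h³ + 24 = 24 - 6*b*h³)
P(51, o(-5))² = (24 - 6*1*51³)² = (24 - 6*1*132651)² = (24 - 795906)² = (-795882)² = 633428157924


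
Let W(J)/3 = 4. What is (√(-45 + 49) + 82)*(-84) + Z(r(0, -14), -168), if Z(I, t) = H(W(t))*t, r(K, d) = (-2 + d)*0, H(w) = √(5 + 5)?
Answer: -7056 - 168*√10 ≈ -7587.3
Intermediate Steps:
W(J) = 12 (W(J) = 3*4 = 12)
H(w) = √10
r(K, d) = 0
Z(I, t) = t*√10 (Z(I, t) = √10*t = t*√10)
(√(-45 + 49) + 82)*(-84) + Z(r(0, -14), -168) = (√(-45 + 49) + 82)*(-84) - 168*√10 = (√4 + 82)*(-84) - 168*√10 = (2 + 82)*(-84) - 168*√10 = 84*(-84) - 168*√10 = -7056 - 168*√10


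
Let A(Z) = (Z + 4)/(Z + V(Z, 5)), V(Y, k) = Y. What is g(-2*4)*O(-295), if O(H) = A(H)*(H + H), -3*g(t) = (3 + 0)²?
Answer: 873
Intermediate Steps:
g(t) = -3 (g(t) = -(3 + 0)²/3 = -⅓*3² = -⅓*9 = -3)
A(Z) = (4 + Z)/(2*Z) (A(Z) = (Z + 4)/(Z + Z) = (4 + Z)/((2*Z)) = (4 + Z)*(1/(2*Z)) = (4 + Z)/(2*Z))
O(H) = 4 + H (O(H) = ((4 + H)/(2*H))*(H + H) = ((4 + H)/(2*H))*(2*H) = 4 + H)
g(-2*4)*O(-295) = -3*(4 - 295) = -3*(-291) = 873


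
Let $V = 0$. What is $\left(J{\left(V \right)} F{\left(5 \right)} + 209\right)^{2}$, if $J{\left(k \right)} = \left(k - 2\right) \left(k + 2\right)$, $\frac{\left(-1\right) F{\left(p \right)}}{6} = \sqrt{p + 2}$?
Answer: $47713 + 10032 \sqrt{7} \approx 74255.0$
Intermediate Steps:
$F{\left(p \right)} = - 6 \sqrt{2 + p}$ ($F{\left(p \right)} = - 6 \sqrt{p + 2} = - 6 \sqrt{2 + p}$)
$J{\left(k \right)} = \left(-2 + k\right) \left(2 + k\right)$
$\left(J{\left(V \right)} F{\left(5 \right)} + 209\right)^{2} = \left(\left(-4 + 0^{2}\right) \left(- 6 \sqrt{2 + 5}\right) + 209\right)^{2} = \left(\left(-4 + 0\right) \left(- 6 \sqrt{7}\right) + 209\right)^{2} = \left(- 4 \left(- 6 \sqrt{7}\right) + 209\right)^{2} = \left(24 \sqrt{7} + 209\right)^{2} = \left(209 + 24 \sqrt{7}\right)^{2}$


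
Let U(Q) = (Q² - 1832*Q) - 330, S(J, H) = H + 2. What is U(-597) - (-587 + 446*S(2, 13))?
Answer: 1443680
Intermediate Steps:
S(J, H) = 2 + H
U(Q) = -330 + Q² - 1832*Q
U(-597) - (-587 + 446*S(2, 13)) = (-330 + (-597)² - 1832*(-597)) - (-587 + 446*(2 + 13)) = (-330 + 356409 + 1093704) - (-587 + 446*15) = 1449783 - (-587 + 6690) = 1449783 - 1*6103 = 1449783 - 6103 = 1443680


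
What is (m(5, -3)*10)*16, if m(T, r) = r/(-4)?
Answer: 120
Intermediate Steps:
m(T, r) = -r/4 (m(T, r) = r*(-¼) = -r/4)
(m(5, -3)*10)*16 = (-¼*(-3)*10)*16 = ((¾)*10)*16 = (15/2)*16 = 120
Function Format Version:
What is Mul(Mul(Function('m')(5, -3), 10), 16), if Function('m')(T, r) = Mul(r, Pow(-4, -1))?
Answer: 120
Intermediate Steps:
Function('m')(T, r) = Mul(Rational(-1, 4), r) (Function('m')(T, r) = Mul(r, Rational(-1, 4)) = Mul(Rational(-1, 4), r))
Mul(Mul(Function('m')(5, -3), 10), 16) = Mul(Mul(Mul(Rational(-1, 4), -3), 10), 16) = Mul(Mul(Rational(3, 4), 10), 16) = Mul(Rational(15, 2), 16) = 120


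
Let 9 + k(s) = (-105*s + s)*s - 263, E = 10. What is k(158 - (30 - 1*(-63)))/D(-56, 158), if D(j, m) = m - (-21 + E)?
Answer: -439672/169 ≈ -2601.6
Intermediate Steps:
D(j, m) = 11 + m (D(j, m) = m - (-21 + 10) = m - 1*(-11) = m + 11 = 11 + m)
k(s) = -272 - 104*s² (k(s) = -9 + ((-105*s + s)*s - 263) = -9 + ((-104*s)*s - 263) = -9 + (-104*s² - 263) = -9 + (-263 - 104*s²) = -272 - 104*s²)
k(158 - (30 - 1*(-63)))/D(-56, 158) = (-272 - 104*(158 - (30 - 1*(-63)))²)/(11 + 158) = (-272 - 104*(158 - (30 + 63))²)/169 = (-272 - 104*(158 - 1*93)²)*(1/169) = (-272 - 104*(158 - 93)²)*(1/169) = (-272 - 104*65²)*(1/169) = (-272 - 104*4225)*(1/169) = (-272 - 439400)*(1/169) = -439672*1/169 = -439672/169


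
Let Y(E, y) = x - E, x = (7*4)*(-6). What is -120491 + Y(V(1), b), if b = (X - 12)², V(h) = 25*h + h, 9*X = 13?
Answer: -120685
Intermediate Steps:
X = 13/9 (X = (⅑)*13 = 13/9 ≈ 1.4444)
V(h) = 26*h
x = -168 (x = 28*(-6) = -168)
b = 9025/81 (b = (13/9 - 12)² = (-95/9)² = 9025/81 ≈ 111.42)
Y(E, y) = -168 - E
-120491 + Y(V(1), b) = -120491 + (-168 - 26) = -120491 - 194 = -120685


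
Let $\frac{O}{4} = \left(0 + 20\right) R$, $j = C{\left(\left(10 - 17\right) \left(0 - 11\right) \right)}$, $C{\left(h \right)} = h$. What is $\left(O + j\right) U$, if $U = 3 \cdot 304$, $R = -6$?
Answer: $-367536$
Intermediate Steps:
$j = 77$ ($j = \left(10 - 17\right) \left(0 - 11\right) = \left(-7\right) \left(-11\right) = 77$)
$O = -480$ ($O = 4 \left(0 + 20\right) \left(-6\right) = 4 \cdot 20 \left(-6\right) = 4 \left(-120\right) = -480$)
$U = 912$
$\left(O + j\right) U = \left(-480 + 77\right) 912 = \left(-403\right) 912 = -367536$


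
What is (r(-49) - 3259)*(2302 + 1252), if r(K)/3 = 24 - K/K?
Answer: -11337260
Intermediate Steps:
r(K) = 69 (r(K) = 3*(24 - K/K) = 3*(24 - 1*1) = 3*(24 - 1) = 3*23 = 69)
(r(-49) - 3259)*(2302 + 1252) = (69 - 3259)*(2302 + 1252) = -3190*3554 = -11337260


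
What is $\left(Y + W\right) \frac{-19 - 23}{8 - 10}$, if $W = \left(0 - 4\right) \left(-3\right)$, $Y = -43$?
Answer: $-651$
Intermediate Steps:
$W = 12$ ($W = \left(-4\right) \left(-3\right) = 12$)
$\left(Y + W\right) \frac{-19 - 23}{8 - 10} = \left(-43 + 12\right) \frac{-19 - 23}{8 - 10} = - 31 \left(- \frac{42}{-2}\right) = - 31 \left(\left(-42\right) \left(- \frac{1}{2}\right)\right) = \left(-31\right) 21 = -651$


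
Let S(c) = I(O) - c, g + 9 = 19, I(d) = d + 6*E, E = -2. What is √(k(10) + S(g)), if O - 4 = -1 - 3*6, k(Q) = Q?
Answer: 3*I*√3 ≈ 5.1962*I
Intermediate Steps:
O = -15 (O = 4 + (-1 - 3*6) = 4 + (-1 - 18) = 4 - 19 = -15)
I(d) = -12 + d (I(d) = d + 6*(-2) = d - 12 = -12 + d)
g = 10 (g = -9 + 19 = 10)
S(c) = -27 - c (S(c) = (-12 - 15) - c = -27 - c)
√(k(10) + S(g)) = √(10 + (-27 - 1*10)) = √(10 + (-27 - 10)) = √(10 - 37) = √(-27) = 3*I*√3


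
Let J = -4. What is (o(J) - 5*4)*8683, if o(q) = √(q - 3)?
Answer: -173660 + 8683*I*√7 ≈ -1.7366e+5 + 22973.0*I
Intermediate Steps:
o(q) = √(-3 + q)
(o(J) - 5*4)*8683 = (√(-3 - 4) - 5*4)*8683 = (√(-7) - 1*20)*8683 = (I*√7 - 20)*8683 = (-20 + I*√7)*8683 = -173660 + 8683*I*√7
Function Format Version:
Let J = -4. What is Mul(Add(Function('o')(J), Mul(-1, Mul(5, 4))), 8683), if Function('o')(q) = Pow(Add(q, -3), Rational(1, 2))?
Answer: Add(-173660, Mul(8683, I, Pow(7, Rational(1, 2)))) ≈ Add(-1.7366e+5, Mul(22973., I))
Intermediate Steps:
Function('o')(q) = Pow(Add(-3, q), Rational(1, 2))
Mul(Add(Function('o')(J), Mul(-1, Mul(5, 4))), 8683) = Mul(Add(Pow(Add(-3, -4), Rational(1, 2)), Mul(-1, Mul(5, 4))), 8683) = Mul(Add(Pow(-7, Rational(1, 2)), Mul(-1, 20)), 8683) = Mul(Add(Mul(I, Pow(7, Rational(1, 2))), -20), 8683) = Mul(Add(-20, Mul(I, Pow(7, Rational(1, 2)))), 8683) = Add(-173660, Mul(8683, I, Pow(7, Rational(1, 2))))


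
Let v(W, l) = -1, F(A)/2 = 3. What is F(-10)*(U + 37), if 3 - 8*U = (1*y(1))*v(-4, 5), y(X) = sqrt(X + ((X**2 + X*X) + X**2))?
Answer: 903/4 ≈ 225.75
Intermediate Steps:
F(A) = 6 (F(A) = 2*3 = 6)
y(X) = sqrt(X + 3*X**2) (y(X) = sqrt(X + ((X**2 + X**2) + X**2)) = sqrt(X + (2*X**2 + X**2)) = sqrt(X + 3*X**2))
U = 5/8 (U = 3/8 - 1*sqrt(1*(1 + 3*1))*(-1)/8 = 3/8 - 1*sqrt(1*(1 + 3))*(-1)/8 = 3/8 - 1*sqrt(1*4)*(-1)/8 = 3/8 - 1*sqrt(4)*(-1)/8 = 3/8 - 1*2*(-1)/8 = 3/8 - (-1)/4 = 3/8 - 1/8*(-2) = 3/8 + 1/4 = 5/8 ≈ 0.62500)
F(-10)*(U + 37) = 6*(5/8 + 37) = 6*(301/8) = 903/4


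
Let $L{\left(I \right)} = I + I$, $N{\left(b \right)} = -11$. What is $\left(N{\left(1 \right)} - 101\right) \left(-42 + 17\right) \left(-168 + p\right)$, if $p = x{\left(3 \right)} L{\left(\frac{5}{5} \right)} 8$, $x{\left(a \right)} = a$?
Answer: $-336000$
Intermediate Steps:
$L{\left(I \right)} = 2 I$
$p = 48$ ($p = 3 \cdot 2 \cdot \frac{5}{5} \cdot 8 = 3 \cdot 2 \cdot 5 \cdot \frac{1}{5} \cdot 8 = 3 \cdot 2 \cdot 1 \cdot 8 = 3 \cdot 2 \cdot 8 = 6 \cdot 8 = 48$)
$\left(N{\left(1 \right)} - 101\right) \left(-42 + 17\right) \left(-168 + p\right) = \left(-11 - 101\right) \left(-42 + 17\right) \left(-168 + 48\right) = \left(-112\right) \left(-25\right) \left(-120\right) = 2800 \left(-120\right) = -336000$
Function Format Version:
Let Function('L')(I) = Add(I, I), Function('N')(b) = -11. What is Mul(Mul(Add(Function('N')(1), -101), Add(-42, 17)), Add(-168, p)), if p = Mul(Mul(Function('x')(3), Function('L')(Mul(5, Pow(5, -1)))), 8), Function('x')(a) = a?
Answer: -336000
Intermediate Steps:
Function('L')(I) = Mul(2, I)
p = 48 (p = Mul(Mul(3, Mul(2, Mul(5, Pow(5, -1)))), 8) = Mul(Mul(3, Mul(2, Mul(5, Rational(1, 5)))), 8) = Mul(Mul(3, Mul(2, 1)), 8) = Mul(Mul(3, 2), 8) = Mul(6, 8) = 48)
Mul(Mul(Add(Function('N')(1), -101), Add(-42, 17)), Add(-168, p)) = Mul(Mul(Add(-11, -101), Add(-42, 17)), Add(-168, 48)) = Mul(Mul(-112, -25), -120) = Mul(2800, -120) = -336000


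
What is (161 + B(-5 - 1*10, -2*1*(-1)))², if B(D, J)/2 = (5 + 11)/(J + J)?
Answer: 28561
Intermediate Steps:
B(D, J) = 16/J (B(D, J) = 2*((5 + 11)/(J + J)) = 2*(16/((2*J))) = 2*(16*(1/(2*J))) = 2*(8/J) = 16/J)
(161 + B(-5 - 1*10, -2*1*(-1)))² = (161 + 16/((-2*1*(-1))))² = (161 + 16/((-2*(-1))))² = (161 + 16/2)² = (161 + 16*(½))² = (161 + 8)² = 169² = 28561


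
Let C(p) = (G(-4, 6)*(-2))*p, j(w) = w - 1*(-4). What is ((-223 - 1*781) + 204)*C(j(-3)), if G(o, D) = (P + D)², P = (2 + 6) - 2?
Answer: 230400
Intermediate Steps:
j(w) = 4 + w (j(w) = w + 4 = 4 + w)
P = 6 (P = 8 - 2 = 6)
G(o, D) = (6 + D)²
C(p) = -288*p (C(p) = ((6 + 6)²*(-2))*p = (12²*(-2))*p = (144*(-2))*p = -288*p)
((-223 - 1*781) + 204)*C(j(-3)) = ((-223 - 1*781) + 204)*(-288*(4 - 3)) = ((-223 - 781) + 204)*(-288*1) = (-1004 + 204)*(-288) = -800*(-288) = 230400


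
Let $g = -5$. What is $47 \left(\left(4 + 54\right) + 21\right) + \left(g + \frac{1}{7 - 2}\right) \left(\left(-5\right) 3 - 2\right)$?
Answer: $\frac{18973}{5} \approx 3794.6$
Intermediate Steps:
$47 \left(\left(4 + 54\right) + 21\right) + \left(g + \frac{1}{7 - 2}\right) \left(\left(-5\right) 3 - 2\right) = 47 \left(\left(4 + 54\right) + 21\right) + \left(-5 + \frac{1}{7 - 2}\right) \left(\left(-5\right) 3 - 2\right) = 47 \left(58 + 21\right) + \left(-5 + \frac{1}{5}\right) \left(-15 - 2\right) = 47 \cdot 79 + \left(-5 + \frac{1}{5}\right) \left(-17\right) = 3713 - - \frac{408}{5} = 3713 + \frac{408}{5} = \frac{18973}{5}$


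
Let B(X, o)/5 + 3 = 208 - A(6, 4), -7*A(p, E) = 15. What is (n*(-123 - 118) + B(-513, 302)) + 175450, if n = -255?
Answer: 1665585/7 ≈ 2.3794e+5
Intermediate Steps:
A(p, E) = -15/7 (A(p, E) = -⅐*15 = -15/7)
B(X, o) = 7250/7 (B(X, o) = -15 + 5*(208 - 1*(-15/7)) = -15 + 5*(208 + 15/7) = -15 + 5*(1471/7) = -15 + 7355/7 = 7250/7)
(n*(-123 - 118) + B(-513, 302)) + 175450 = (-255*(-123 - 118) + 7250/7) + 175450 = (-255*(-241) + 7250/7) + 175450 = (61455 + 7250/7) + 175450 = 437435/7 + 175450 = 1665585/7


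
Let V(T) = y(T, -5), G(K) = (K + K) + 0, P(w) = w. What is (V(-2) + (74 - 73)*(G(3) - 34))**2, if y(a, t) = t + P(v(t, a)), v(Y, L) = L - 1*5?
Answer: 1600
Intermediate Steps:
v(Y, L) = -5 + L (v(Y, L) = L - 5 = -5 + L)
y(a, t) = -5 + a + t (y(a, t) = t + (-5 + a) = -5 + a + t)
G(K) = 2*K (G(K) = 2*K + 0 = 2*K)
V(T) = -10 + T (V(T) = -5 + T - 5 = -10 + T)
(V(-2) + (74 - 73)*(G(3) - 34))**2 = ((-10 - 2) + (74 - 73)*(2*3 - 34))**2 = (-12 + 1*(6 - 34))**2 = (-12 + 1*(-28))**2 = (-12 - 28)**2 = (-40)**2 = 1600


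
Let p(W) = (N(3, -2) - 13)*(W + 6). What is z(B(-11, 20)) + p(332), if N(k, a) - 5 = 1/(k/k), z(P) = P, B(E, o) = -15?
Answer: -2381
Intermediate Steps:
N(k, a) = 6 (N(k, a) = 5 + 1/(k/k) = 5 + 1/1 = 5 + 1 = 6)
p(W) = -42 - 7*W (p(W) = (6 - 13)*(W + 6) = -7*(6 + W) = -42 - 7*W)
z(B(-11, 20)) + p(332) = -15 + (-42 - 7*332) = -15 + (-42 - 2324) = -15 - 2366 = -2381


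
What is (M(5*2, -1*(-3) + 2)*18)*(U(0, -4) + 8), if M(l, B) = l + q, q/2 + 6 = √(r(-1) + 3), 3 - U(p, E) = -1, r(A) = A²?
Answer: 432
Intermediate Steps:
U(p, E) = 4 (U(p, E) = 3 - 1*(-1) = 3 + 1 = 4)
q = -8 (q = -12 + 2*√((-1)² + 3) = -12 + 2*√(1 + 3) = -12 + 2*√4 = -12 + 2*2 = -12 + 4 = -8)
M(l, B) = -8 + l (M(l, B) = l - 8 = -8 + l)
(M(5*2, -1*(-3) + 2)*18)*(U(0, -4) + 8) = ((-8 + 5*2)*18)*(4 + 8) = ((-8 + 10)*18)*12 = (2*18)*12 = 36*12 = 432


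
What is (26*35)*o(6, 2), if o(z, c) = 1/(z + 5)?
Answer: 910/11 ≈ 82.727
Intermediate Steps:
o(z, c) = 1/(5 + z)
(26*35)*o(6, 2) = (26*35)/(5 + 6) = 910/11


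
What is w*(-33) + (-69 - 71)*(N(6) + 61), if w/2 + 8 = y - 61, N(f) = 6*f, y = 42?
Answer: -11798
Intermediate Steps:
w = -54 (w = -16 + 2*(42 - 61) = -16 + 2*(-19) = -16 - 38 = -54)
w*(-33) + (-69 - 71)*(N(6) + 61) = -54*(-33) + (-69 - 71)*(6*6 + 61) = 1782 - 140*(36 + 61) = 1782 - 140*97 = 1782 - 13580 = -11798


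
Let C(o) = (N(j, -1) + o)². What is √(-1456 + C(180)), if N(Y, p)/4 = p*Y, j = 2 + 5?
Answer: 4*√1353 ≈ 147.13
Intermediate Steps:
j = 7
N(Y, p) = 4*Y*p (N(Y, p) = 4*(p*Y) = 4*(Y*p) = 4*Y*p)
C(o) = (-28 + o)² (C(o) = (4*7*(-1) + o)² = (-28 + o)²)
√(-1456 + C(180)) = √(-1456 + (-28 + 180)²) = √(-1456 + 152²) = √(-1456 + 23104) = √21648 = 4*√1353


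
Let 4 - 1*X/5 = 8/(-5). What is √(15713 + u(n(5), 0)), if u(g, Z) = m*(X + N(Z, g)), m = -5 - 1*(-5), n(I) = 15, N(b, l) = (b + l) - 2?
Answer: √15713 ≈ 125.35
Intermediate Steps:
N(b, l) = -2 + b + l
m = 0 (m = -5 + 5 = 0)
X = 28 (X = 20 - 40/(-5) = 20 - 40*(-1)/5 = 20 - 5*(-8/5) = 20 + 8 = 28)
u(g, Z) = 0 (u(g, Z) = 0*(28 + (-2 + Z + g)) = 0*(26 + Z + g) = 0)
√(15713 + u(n(5), 0)) = √(15713 + 0) = √15713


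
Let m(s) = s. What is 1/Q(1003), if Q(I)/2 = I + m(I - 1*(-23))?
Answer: 1/4058 ≈ 0.00024643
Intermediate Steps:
Q(I) = 46 + 4*I (Q(I) = 2*(I + (I - 1*(-23))) = 2*(I + (I + 23)) = 2*(I + (23 + I)) = 2*(23 + 2*I) = 46 + 4*I)
1/Q(1003) = 1/(46 + 4*1003) = 1/(46 + 4012) = 1/4058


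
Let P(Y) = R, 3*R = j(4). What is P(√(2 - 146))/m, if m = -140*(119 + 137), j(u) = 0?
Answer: 0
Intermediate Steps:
R = 0 (R = (⅓)*0 = 0)
P(Y) = 0
m = -35840 (m = -140*256 = -35840)
P(√(2 - 146))/m = 0/(-35840) = 0*(-1/35840) = 0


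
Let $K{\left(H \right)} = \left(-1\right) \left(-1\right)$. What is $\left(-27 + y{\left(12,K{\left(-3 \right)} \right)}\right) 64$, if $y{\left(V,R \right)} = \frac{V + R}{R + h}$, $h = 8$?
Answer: $- \frac{14720}{9} \approx -1635.6$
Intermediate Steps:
$K{\left(H \right)} = 1$
$y{\left(V,R \right)} = \frac{R + V}{8 + R}$ ($y{\left(V,R \right)} = \frac{V + R}{R + 8} = \frac{R + V}{8 + R}$)
$\left(-27 + y{\left(12,K{\left(-3 \right)} \right)}\right) 64 = \left(-27 + \frac{1 + 12}{8 + 1}\right) 64 = \left(-27 + \frac{1}{9} \cdot 13\right) 64 = \left(-27 + \frac{13}{9}\right) 64 = \left(- \frac{230}{9}\right) 64 = - \frac{14720}{9}$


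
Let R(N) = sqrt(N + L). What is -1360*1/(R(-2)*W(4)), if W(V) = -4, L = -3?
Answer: -68*I*sqrt(5) ≈ -152.05*I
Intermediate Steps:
R(N) = sqrt(-3 + N) (R(N) = sqrt(N - 3) = sqrt(-3 + N))
-1360*1/(R(-2)*W(4)) = -1360*(-1/(4*sqrt(-3 - 2))) = -1360*I*sqrt(5)/20 = -68*I*sqrt(5)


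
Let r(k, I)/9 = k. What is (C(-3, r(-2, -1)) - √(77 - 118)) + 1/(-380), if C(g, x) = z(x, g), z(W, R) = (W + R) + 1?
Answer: -7601/380 - I*√41 ≈ -20.003 - 6.4031*I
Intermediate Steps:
r(k, I) = 9*k
z(W, R) = 1 + R + W (z(W, R) = (R + W) + 1 = 1 + R + W)
C(g, x) = 1 + g + x
(C(-3, r(-2, -1)) - √(77 - 118)) + 1/(-380) = ((1 - 3 + 9*(-2)) - √(77 - 118)) + 1/(-380) = ((1 - 3 - 18) - √(-41)) - 1/380 = (-20 - I*√41) - 1/380 = -7601/380 - I*√41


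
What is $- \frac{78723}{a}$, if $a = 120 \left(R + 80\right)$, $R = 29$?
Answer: $- \frac{26241}{4360} \approx -6.0186$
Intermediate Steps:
$a = 13080$ ($a = 120 \left(29 + 80\right) = 120 \cdot 109 = 13080$)
$- \frac{78723}{a} = - \frac{78723}{13080} = \left(-78723\right) \frac{1}{13080} = - \frac{26241}{4360}$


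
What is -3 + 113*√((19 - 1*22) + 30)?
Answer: -3 + 339*√3 ≈ 584.17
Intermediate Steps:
-3 + 113*√((19 - 1*22) + 30) = -3 + 113*√((19 - 22) + 30) = -3 + 113*√(-3 + 30) = -3 + 113*√27 = -3 + 113*(3*√3) = -3 + 339*√3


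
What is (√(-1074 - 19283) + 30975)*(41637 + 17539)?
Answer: 1832976600 + 59176*I*√20357 ≈ 1.833e+9 + 8.4431e+6*I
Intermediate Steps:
(√(-1074 - 19283) + 30975)*(41637 + 17539) = (√(-20357) + 30975)*59176 = (I*√20357 + 30975)*59176 = (30975 + I*√20357)*59176 = 1832976600 + 59176*I*√20357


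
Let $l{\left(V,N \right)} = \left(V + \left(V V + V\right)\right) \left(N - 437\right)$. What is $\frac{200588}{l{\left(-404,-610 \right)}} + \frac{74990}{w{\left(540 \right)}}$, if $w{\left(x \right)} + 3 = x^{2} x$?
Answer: $- \frac{1569500036833}{2231280268961706} \approx -0.00070341$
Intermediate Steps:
$w{\left(x \right)} = -3 + x^{3}$ ($w{\left(x \right)} = -3 + x^{2} x = -3 + x^{3}$)
$l{\left(V,N \right)} = \left(-437 + N\right) \left(V^{2} + 2 V\right)$ ($l{\left(V,N \right)} = \left(V + \left(V^{2} + V\right)\right) \left(-437 + N\right) = \left(V + \left(V + V^{2}\right)\right) \left(-437 + N\right) = \left(V^{2} + 2 V\right) \left(-437 + N\right) = \left(-437 + N\right) \left(V^{2} + 2 V\right)$)
$\frac{200588}{l{\left(-404,-610 \right)}} + \frac{74990}{w{\left(540 \right)}} = \frac{200588}{\left(-404\right) \left(-874 - -176548 + 2 \left(-610\right) - -246440\right)} + \frac{74990}{-3 + 540^{3}} = \frac{200588}{\left(-404\right) \left(-874 + 176548 - 1220 + 246440\right)} + \frac{74990}{-3 + 157464000} = \frac{200588}{\left(-404\right) 420894} + \frac{74990}{157463997} = \frac{200588}{-170041176} + 74990 \cdot \frac{1}{157463997} = 200588 \left(- \frac{1}{170041176}\right) + \frac{74990}{157463997} = - \frac{50147}{42510294} + \frac{74990}{157463997} = - \frac{1569500036833}{2231280268961706}$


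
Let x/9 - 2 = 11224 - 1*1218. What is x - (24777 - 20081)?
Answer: 85376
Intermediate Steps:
x = 90072 (x = 18 + 9*(11224 - 1*1218) = 18 + 9*(11224 - 1218) = 18 + 9*10006 = 18 + 90054 = 90072)
x - (24777 - 20081) = 90072 - (24777 - 20081) = 90072 - 1*4696 = 90072 - 4696 = 85376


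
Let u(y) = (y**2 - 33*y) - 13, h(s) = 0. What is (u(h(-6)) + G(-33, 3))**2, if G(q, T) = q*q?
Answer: 1157776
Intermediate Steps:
G(q, T) = q**2
u(y) = -13 + y**2 - 33*y
(u(h(-6)) + G(-33, 3))**2 = ((-13 + 0**2 - 33*0) + (-33)**2)**2 = ((-13 + 0 + 0) + 1089)**2 = (-13 + 1089)**2 = 1076**2 = 1157776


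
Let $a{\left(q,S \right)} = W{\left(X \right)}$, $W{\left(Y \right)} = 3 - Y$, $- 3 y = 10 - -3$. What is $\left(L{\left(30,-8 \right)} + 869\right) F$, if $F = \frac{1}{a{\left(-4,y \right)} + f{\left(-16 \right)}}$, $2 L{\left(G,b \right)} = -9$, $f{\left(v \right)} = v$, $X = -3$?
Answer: $- \frac{1729}{20} \approx -86.45$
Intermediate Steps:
$y = - \frac{13}{3}$ ($y = - \frac{10 - -3}{3} = - \frac{10 + 3}{3} = \left(- \frac{1}{3}\right) 13 = - \frac{13}{3} \approx -4.3333$)
$L{\left(G,b \right)} = - \frac{9}{2}$ ($L{\left(G,b \right)} = \frac{1}{2} \left(-9\right) = - \frac{9}{2}$)
$a{\left(q,S \right)} = 6$ ($a{\left(q,S \right)} = 3 - -3 = 3 + 3 = 6$)
$F = - \frac{1}{10}$ ($F = \frac{1}{6 - 16} = \frac{1}{-10} = - \frac{1}{10} \approx -0.1$)
$\left(L{\left(30,-8 \right)} + 869\right) F = \left(- \frac{9}{2} + 869\right) \left(- \frac{1}{10}\right) = \frac{1729}{2} \left(- \frac{1}{10}\right) = - \frac{1729}{20}$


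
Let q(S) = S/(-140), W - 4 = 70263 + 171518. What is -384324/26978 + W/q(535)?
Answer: -91340821554/1443323 ≈ -63285.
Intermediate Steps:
W = 241785 (W = 4 + (70263 + 171518) = 4 + 241781 = 241785)
q(S) = -S/140 (q(S) = S*(-1/140) = -S/140)
-384324/26978 + W/q(535) = -384324/26978 + 241785/((-1/140*535)) = -384324*1/26978 + 241785/(-107/28) = -192162/13489 + 241785*(-28/107) = -192162/13489 - 6769980/107 = -91340821554/1443323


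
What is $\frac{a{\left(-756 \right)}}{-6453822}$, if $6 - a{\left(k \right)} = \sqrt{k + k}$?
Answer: $- \frac{1}{1075637} + \frac{i \sqrt{42}}{1075637} \approx -9.2968 \cdot 10^{-7} + 6.025 \cdot 10^{-6} i$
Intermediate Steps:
$a{\left(k \right)} = 6 - \sqrt{2} \sqrt{k}$ ($a{\left(k \right)} = 6 - \sqrt{k + k} = 6 - \sqrt{2 k} = 6 - \sqrt{2} \sqrt{k}$)
$\frac{a{\left(-756 \right)}}{-6453822} = \frac{6 - \sqrt{2} \sqrt{-756}}{-6453822} = \left(6 - \sqrt{2} \cdot 6 i \sqrt{21}\right) \left(- \frac{1}{6453822}\right) = \left(6 - 6 i \sqrt{42}\right) \left(- \frac{1}{6453822}\right) = - \frac{1}{1075637} + \frac{i \sqrt{42}}{1075637}$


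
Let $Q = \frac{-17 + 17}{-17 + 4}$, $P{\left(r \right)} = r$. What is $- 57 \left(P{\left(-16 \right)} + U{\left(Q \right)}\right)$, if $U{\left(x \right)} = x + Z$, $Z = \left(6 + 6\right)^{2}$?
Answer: $-7296$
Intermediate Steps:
$Z = 144$ ($Z = 12^{2} = 144$)
$Q = 0$ ($Q = \frac{0}{-13} = 0 \left(- \frac{1}{13}\right) = 0$)
$U{\left(x \right)} = 144 + x$ ($U{\left(x \right)} = x + 144 = 144 + x$)
$- 57 \left(P{\left(-16 \right)} + U{\left(Q \right)}\right) = - 57 \left(-16 + \left(144 + 0\right)\right) = - 57 \left(-16 + 144\right) = \left(-57\right) 128 = -7296$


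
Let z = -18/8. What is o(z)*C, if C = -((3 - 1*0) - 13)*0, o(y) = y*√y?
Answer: 0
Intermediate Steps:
z = -9/4 (z = -18*⅛ = -9/4 ≈ -2.2500)
o(y) = y^(3/2)
C = 0 (C = -((3 + 0) - 13)*0 = -(3 - 13)*0 = -(-10)*0 = -1*0 = 0)
o(z)*C = (-9/4)^(3/2)*0 = -27*I/8*0 = 0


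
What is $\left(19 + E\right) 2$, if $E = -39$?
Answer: $-40$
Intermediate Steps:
$\left(19 + E\right) 2 = \left(19 - 39\right) 2 = \left(-20\right) 2 = -40$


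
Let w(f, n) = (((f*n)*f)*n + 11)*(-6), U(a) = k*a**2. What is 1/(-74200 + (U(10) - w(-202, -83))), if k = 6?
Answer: 1/1686519002 ≈ 5.9294e-10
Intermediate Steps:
U(a) = 6*a**2
w(f, n) = -66 - 6*f**2*n**2 (w(f, n) = ((n*f**2)*n + 11)*(-6) = (f**2*n**2 + 11)*(-6) = (11 + f**2*n**2)*(-6) = -66 - 6*f**2*n**2)
1/(-74200 + (U(10) - w(-202, -83))) = 1/(-74200 + (6*10**2 - (-66 - 6*(-202)**2*(-83)**2))) = 1/(-74200 + (6*100 - (-66 - 6*40804*6889))) = 1/(-74200 + (600 - (-66 - 1686592536))) = 1/(-74200 + (600 - 1*(-1686592602))) = 1/(-74200 + (600 + 1686592602)) = 1/(-74200 + 1686593202) = 1/1686519002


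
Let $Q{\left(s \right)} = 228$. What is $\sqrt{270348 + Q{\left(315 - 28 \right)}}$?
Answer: $12 \sqrt{1879} \approx 520.17$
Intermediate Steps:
$\sqrt{270348 + Q{\left(315 - 28 \right)}} = \sqrt{270348 + 228} = \sqrt{270576} = 12 \sqrt{1879}$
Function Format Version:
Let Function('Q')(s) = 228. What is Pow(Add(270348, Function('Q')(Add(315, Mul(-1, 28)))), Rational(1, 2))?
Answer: Mul(12, Pow(1879, Rational(1, 2))) ≈ 520.17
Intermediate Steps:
Pow(Add(270348, Function('Q')(Add(315, Mul(-1, 28)))), Rational(1, 2)) = Pow(Add(270348, 228), Rational(1, 2)) = Pow(270576, Rational(1, 2)) = Mul(12, Pow(1879, Rational(1, 2)))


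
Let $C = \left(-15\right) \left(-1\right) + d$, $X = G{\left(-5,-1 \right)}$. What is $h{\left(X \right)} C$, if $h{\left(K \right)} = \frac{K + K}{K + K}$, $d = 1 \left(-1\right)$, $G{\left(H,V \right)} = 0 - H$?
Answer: $14$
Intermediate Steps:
$G{\left(H,V \right)} = - H$
$d = -1$
$X = 5$ ($X = \left(-1\right) \left(-5\right) = 5$)
$h{\left(K \right)} = 1$ ($h{\left(K \right)} = \frac{2 K}{2 K} = 2 K \frac{1}{2 K} = 1$)
$C = 14$ ($C = \left(-15\right) \left(-1\right) - 1 = 15 - 1 = 14$)
$h{\left(X \right)} C = 1 \cdot 14 = 14$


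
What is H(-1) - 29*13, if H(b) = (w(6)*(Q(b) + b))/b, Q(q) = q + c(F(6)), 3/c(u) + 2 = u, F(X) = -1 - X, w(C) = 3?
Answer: -370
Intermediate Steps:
c(u) = 3/(-2 + u)
Q(q) = -⅓ + q (Q(q) = q + 3/(-2 + (-1 - 1*6)) = q + 3/(-2 + (-1 - 6)) = q + 3/(-2 - 7) = q + 3/(-9) = q + 3*(-⅑) = q - ⅓ = -⅓ + q)
H(b) = (-1 + 6*b)/b (H(b) = (3*((-⅓ + b) + b))/b = (3*(-⅓ + 2*b))/b = (-1 + 6*b)/b)
H(-1) - 29*13 = (6 - 1/(-1)) - 29*13 = (6 - 1*(-1)) - 377 = (6 + 1) - 377 = 7 - 377 = -370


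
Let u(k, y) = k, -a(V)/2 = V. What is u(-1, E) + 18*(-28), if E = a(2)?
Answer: -505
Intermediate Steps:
a(V) = -2*V
E = -4 (E = -2*2 = -4)
u(-1, E) + 18*(-28) = -1 + 18*(-28) = -1 - 504 = -505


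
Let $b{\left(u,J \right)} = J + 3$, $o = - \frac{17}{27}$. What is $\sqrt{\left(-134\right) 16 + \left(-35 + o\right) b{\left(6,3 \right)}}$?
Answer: $\frac{2 i \sqrt{5305}}{3} \approx 48.557 i$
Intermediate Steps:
$o = - \frac{17}{27}$ ($o = \left(-17\right) \frac{1}{27} = - \frac{17}{27} \approx -0.62963$)
$b{\left(u,J \right)} = 3 + J$
$\sqrt{\left(-134\right) 16 + \left(-35 + o\right) b{\left(6,3 \right)}} = \sqrt{\left(-134\right) 16 + \left(-35 - \frac{17}{27}\right) \left(3 + 3\right)} = \sqrt{-2144 - \frac{1924}{9}} = \sqrt{- \frac{21220}{9}} = \frac{2 i \sqrt{5305}}{3}$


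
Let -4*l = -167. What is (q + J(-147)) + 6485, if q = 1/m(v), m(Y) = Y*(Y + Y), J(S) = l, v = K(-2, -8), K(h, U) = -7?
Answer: 1279245/196 ≈ 6526.8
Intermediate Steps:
v = -7
l = 167/4 (l = -¼*(-167) = 167/4 ≈ 41.750)
J(S) = 167/4
m(Y) = 2*Y² (m(Y) = Y*(2*Y) = 2*Y²)
q = 1/98 (q = 1/(2*(-7)²) = 1/(2*49) = 1/98 ≈ 0.010204)
(q + J(-147)) + 6485 = (1/98 + 167/4) + 6485 = 8185/196 + 6485 = 1279245/196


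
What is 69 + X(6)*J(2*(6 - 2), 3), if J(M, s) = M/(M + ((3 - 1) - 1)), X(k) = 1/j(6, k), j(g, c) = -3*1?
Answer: 1855/27 ≈ 68.704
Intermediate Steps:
j(g, c) = -3
X(k) = -1/3 (X(k) = 1/(-3) = -1/3)
J(M, s) = M/(1 + M) (J(M, s) = M/(M + (2 - 1)) = M/(M + 1) = M/(1 + M))
69 + X(6)*J(2*(6 - 2), 3) = 69 - 2*(6 - 2)/(3*(1 + 2*(6 - 2))) = 69 - 2*4/(3*(1 + 2*4)) = 69 - 8/(3*(1 + 8)) = 69 - 8/(3*9) = 69 - 1/3*8/9 = 69 - 8/27 = 1855/27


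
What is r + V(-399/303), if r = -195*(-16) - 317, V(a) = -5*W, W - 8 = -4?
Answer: 2783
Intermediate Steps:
W = 4 (W = 8 - 4 = 4)
V(a) = -20 (V(a) = -5*4 = -20)
r = 2803 (r = 3120 - 317 = 2803)
r + V(-399/303) = 2803 - 20 = 2783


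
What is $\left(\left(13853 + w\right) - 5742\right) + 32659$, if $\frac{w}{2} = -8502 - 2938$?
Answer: $17890$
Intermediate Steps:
$w = -22880$ ($w = 2 \left(-8502 - 2938\right) = 2 \left(-11440\right) = -22880$)
$\left(\left(13853 + w\right) - 5742\right) + 32659 = \left(\left(13853 - 22880\right) - 5742\right) + 32659 = \left(-9027 - 5742\right) + 32659 = -14769 + 32659 = 17890$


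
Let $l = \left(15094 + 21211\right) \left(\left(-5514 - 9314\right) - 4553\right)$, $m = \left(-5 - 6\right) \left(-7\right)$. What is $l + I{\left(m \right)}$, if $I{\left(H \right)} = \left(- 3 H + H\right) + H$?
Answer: $-703627282$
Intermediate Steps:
$m = 77$ ($m = \left(-11\right) \left(-7\right) = 77$)
$I{\left(H \right)} = - H$ ($I{\left(H \right)} = - 2 H + H = - H$)
$l = -703627205$ ($l = 36305 \left(\left(-5514 - 9314\right) - 4553\right) = 36305 \left(-14828 - 4553\right) = 36305 \left(-19381\right) = -703627205$)
$l + I{\left(m \right)} = -703627205 - 77 = -703627282$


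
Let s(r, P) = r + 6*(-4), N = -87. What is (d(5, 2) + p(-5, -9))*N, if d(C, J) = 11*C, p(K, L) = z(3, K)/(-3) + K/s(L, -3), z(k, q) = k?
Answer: -51823/11 ≈ -4711.2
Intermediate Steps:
s(r, P) = -24 + r (s(r, P) = r - 24 = -24 + r)
p(K, L) = -1 + K/(-24 + L) (p(K, L) = 3/(-3) + K/(-24 + L) = 3*(-⅓) + K/(-24 + L) = -1 + K/(-24 + L))
(d(5, 2) + p(-5, -9))*N = (11*5 + (24 - 5 - 1*(-9))/(-24 - 9))*(-87) = (55 + (24 - 5 + 9)/(-33))*(-87) = (55 - 1/33*28)*(-87) = (55 - 28/33)*(-87) = (1787/33)*(-87) = -51823/11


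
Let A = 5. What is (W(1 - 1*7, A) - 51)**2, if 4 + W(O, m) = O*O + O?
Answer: 625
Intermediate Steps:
W(O, m) = -4 + O + O**2 (W(O, m) = -4 + (O*O + O) = -4 + (O**2 + O) = -4 + (O + O**2) = -4 + O + O**2)
(W(1 - 1*7, A) - 51)**2 = ((-4 + (1 - 1*7) + (1 - 1*7)**2) - 51)**2 = ((-4 + (1 - 7) + (1 - 7)**2) - 51)**2 = ((-4 - 6 + (-6)**2) - 51)**2 = ((-4 - 6 + 36) - 51)**2 = (26 - 51)**2 = (-25)**2 = 625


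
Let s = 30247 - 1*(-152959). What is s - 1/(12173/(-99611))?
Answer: 2230266249/12173 ≈ 1.8321e+5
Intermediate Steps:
s = 183206 (s = 30247 + 152959 = 183206)
s - 1/(12173/(-99611)) = 183206 - 1/(12173/(-99611)) = 183206 - 1/(12173*(-1/99611)) = 183206 - 1/(-12173/99611) = 183206 - 1*(-99611/12173) = 183206 + 99611/12173 = 2230266249/12173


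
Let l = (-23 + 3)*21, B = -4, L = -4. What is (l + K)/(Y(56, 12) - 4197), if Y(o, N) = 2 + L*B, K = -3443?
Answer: 3863/4179 ≈ 0.92438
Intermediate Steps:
l = -420 (l = -20*21 = -420)
Y(o, N) = 18 (Y(o, N) = 2 - 4*(-4) = 2 + 16 = 18)
(l + K)/(Y(56, 12) - 4197) = (-420 - 3443)/(18 - 4197) = -3863/(-4179) = -3863*(-1/4179) = 3863/4179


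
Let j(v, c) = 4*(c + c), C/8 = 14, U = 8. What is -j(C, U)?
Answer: -64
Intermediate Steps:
C = 112 (C = 8*14 = 112)
j(v, c) = 8*c (j(v, c) = 4*(2*c) = 8*c)
-j(C, U) = -8*8 = -1*64 = -64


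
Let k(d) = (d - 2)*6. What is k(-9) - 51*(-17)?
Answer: 801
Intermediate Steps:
k(d) = -12 + 6*d (k(d) = (-2 + d)*6 = -12 + 6*d)
k(-9) - 51*(-17) = (-12 + 6*(-9)) - 51*(-17) = (-12 - 54) + 867 = -66 + 867 = 801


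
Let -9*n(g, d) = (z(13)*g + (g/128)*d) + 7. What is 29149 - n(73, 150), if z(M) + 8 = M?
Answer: 5606369/192 ≈ 29200.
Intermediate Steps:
z(M) = -8 + M
n(g, d) = -7/9 - 5*g/9 - d*g/1152 (n(g, d) = -(((-8 + 13)*g + (g/128)*d) + 7)/9 = -((5*g + (g*(1/128))*d) + 7)/9 = -((5*g + (g/128)*d) + 7)/9 = -((5*g + d*g/128) + 7)/9 = -(7 + 5*g + d*g/128)/9 = -7/9 - 5*g/9 - d*g/1152)
29149 - n(73, 150) = 29149 - (-7/9 - 5/9*73 - 1/1152*150*73) = 29149 - (-7/9 - 365/9 - 1825/192) = 29149 - 1*(-9761/192) = 29149 + 9761/192 = 5606369/192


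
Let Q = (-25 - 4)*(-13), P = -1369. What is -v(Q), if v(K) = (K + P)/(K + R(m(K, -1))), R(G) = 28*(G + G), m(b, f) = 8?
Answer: 992/825 ≈ 1.2024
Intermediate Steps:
R(G) = 56*G (R(G) = 28*(2*G) = 56*G)
Q = 377 (Q = -29*(-13) = 377)
v(K) = (-1369 + K)/(448 + K) (v(K) = (K - 1369)/(K + 56*8) = (-1369 + K)/(K + 448) = (-1369 + K)/(448 + K))
-v(Q) = -(-1369 + 377)/(448 + 377) = -(-992)/825 = -1*(-992/825) = 992/825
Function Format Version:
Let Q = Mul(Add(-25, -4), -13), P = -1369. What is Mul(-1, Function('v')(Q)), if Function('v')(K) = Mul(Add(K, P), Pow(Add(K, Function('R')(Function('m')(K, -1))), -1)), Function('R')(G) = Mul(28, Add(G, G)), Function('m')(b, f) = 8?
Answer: Rational(992, 825) ≈ 1.2024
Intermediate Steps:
Function('R')(G) = Mul(56, G) (Function('R')(G) = Mul(28, Mul(2, G)) = Mul(56, G))
Q = 377 (Q = Mul(-29, -13) = 377)
Function('v')(K) = Mul(Pow(Add(448, K), -1), Add(-1369, K)) (Function('v')(K) = Mul(Add(K, -1369), Pow(Add(K, Mul(56, 8)), -1)) = Mul(Add(-1369, K), Pow(Add(K, 448), -1)) = Mul(Add(-1369, K), Pow(Add(448, K), -1)) = Mul(Pow(Add(448, K), -1), Add(-1369, K)))
Mul(-1, Function('v')(Q)) = Mul(-1, Mul(Pow(Add(448, 377), -1), Add(-1369, 377))) = Mul(-1, Mul(Pow(825, -1), -992)) = Mul(-1, Mul(Rational(1, 825), -992)) = Mul(-1, Rational(-992, 825)) = Rational(992, 825)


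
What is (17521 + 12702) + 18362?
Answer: 48585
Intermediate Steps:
(17521 + 12702) + 18362 = 30223 + 18362 = 48585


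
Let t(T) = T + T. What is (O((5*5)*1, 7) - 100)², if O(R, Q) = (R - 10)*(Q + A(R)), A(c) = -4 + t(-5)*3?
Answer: 255025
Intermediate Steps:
t(T) = 2*T
A(c) = -34 (A(c) = -4 + (2*(-5))*3 = -4 - 10*3 = -4 - 30 = -34)
O(R, Q) = (-34 + Q)*(-10 + R) (O(R, Q) = (R - 10)*(Q - 34) = (-10 + R)*(-34 + Q) = (-34 + Q)*(-10 + R))
(O((5*5)*1, 7) - 100)² = ((340 - 34*5*5 - 10*7 + 7*((5*5)*1)) - 100)² = ((340 - 850 - 70 + 7*(25*1)) - 100)² = ((340 - 34*25 - 70 + 7*25) - 100)² = ((340 - 850 - 70 + 175) - 100)² = (-405 - 100)² = (-505)² = 255025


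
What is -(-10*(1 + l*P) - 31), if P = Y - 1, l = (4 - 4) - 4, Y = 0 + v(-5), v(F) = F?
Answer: 281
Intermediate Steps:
Y = -5 (Y = 0 - 5 = -5)
l = -4 (l = 0 - 4 = -4)
P = -6 (P = -5 - 1 = -6)
-(-10*(1 + l*P) - 31) = -(-10*(1 - 4*(-6)) - 31) = -(-10*(1 + 24) - 31) = -(-10*25 - 31) = -(-250 - 31) = -1*(-281) = 281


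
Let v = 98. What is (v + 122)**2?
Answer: 48400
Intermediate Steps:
(v + 122)**2 = (98 + 122)**2 = 220**2 = 48400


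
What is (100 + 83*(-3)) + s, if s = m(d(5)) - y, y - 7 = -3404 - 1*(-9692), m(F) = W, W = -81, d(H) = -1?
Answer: -6525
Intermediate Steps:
m(F) = -81
y = 6295 (y = 7 + (-3404 - 1*(-9692)) = 7 + (-3404 + 9692) = 7 + 6288 = 6295)
s = -6376 (s = -81 - 1*6295 = -81 - 6295 = -6376)
(100 + 83*(-3)) + s = (100 + 83*(-3)) - 6376 = (100 - 249) - 6376 = -149 - 6376 = -6525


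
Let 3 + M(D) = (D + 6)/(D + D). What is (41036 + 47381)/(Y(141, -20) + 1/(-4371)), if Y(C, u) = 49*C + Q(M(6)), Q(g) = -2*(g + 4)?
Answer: 386470707/30181754 ≈ 12.805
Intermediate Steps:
M(D) = -3 + (6 + D)/(2*D) (M(D) = -3 + (D + 6)/(D + D) = -3 + (6 + D)/((2*D)) = -3 + (6 + D)*(1/(2*D)) = -3 + (6 + D)/(2*D))
Q(g) = -8 - 2*g (Q(g) = -2*(4 + g) = -8 - 2*g)
Y(C, u) = -4 + 49*C (Y(C, u) = 49*C + (-8 - 2*(-5/2 + 3/6)) = 49*C + (-8 - 2*(-5/2 + 3*(1/6))) = 49*C + (-8 - 2*(-5/2 + 1/2)) = 49*C + (-8 - 2*(-2)) = 49*C + (-8 + 4) = 49*C - 4 = -4 + 49*C)
(41036 + 47381)/(Y(141, -20) + 1/(-4371)) = (41036 + 47381)/((-4 + 49*141) + 1/(-4371)) = 88417/((-4 + 6909) - 1/4371) = 88417/(6905 - 1/4371) = 88417/(30181754/4371) = 88417*(4371/30181754) = 386470707/30181754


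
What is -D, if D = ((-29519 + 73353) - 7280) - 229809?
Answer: 193255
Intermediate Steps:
D = -193255 (D = (43834 - 7280) - 229809 = 36554 - 229809 = -193255)
-D = -1*(-193255) = 193255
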